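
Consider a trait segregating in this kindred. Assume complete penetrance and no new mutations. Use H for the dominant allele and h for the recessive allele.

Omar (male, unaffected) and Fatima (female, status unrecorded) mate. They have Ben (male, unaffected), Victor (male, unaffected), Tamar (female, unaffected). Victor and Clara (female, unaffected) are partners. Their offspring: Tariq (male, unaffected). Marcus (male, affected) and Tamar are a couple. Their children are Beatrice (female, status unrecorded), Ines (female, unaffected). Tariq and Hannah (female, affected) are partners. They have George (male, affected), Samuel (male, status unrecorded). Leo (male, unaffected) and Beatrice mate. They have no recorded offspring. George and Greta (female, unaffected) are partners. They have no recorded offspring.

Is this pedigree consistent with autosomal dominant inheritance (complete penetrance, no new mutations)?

Yes

A consistent assignment under autosomal dominant exists: Omar hh, Fatima Hh, Ben hh, Victor hh, Tamar hh, Clara hh, Marcus Hh, Tariq hh, Hannah HH, Beatrice Hh, Ines hh, Leo hh, George Hh, Samuel Hh, Greta hh.
In this assignment every recorded phenotype matches its genotype and every non-founder's genotype is obtainable from its parents' genotypes, so the pedigree is consistent.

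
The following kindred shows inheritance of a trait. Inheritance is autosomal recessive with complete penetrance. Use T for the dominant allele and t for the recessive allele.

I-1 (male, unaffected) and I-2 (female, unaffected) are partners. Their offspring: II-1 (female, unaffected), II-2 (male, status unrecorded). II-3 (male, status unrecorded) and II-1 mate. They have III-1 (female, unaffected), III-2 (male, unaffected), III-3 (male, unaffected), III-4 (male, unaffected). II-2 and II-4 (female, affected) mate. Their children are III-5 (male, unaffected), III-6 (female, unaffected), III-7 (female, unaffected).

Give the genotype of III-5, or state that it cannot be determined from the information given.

Tt

From phenotype alone, III-5 is TT or Tt.
III-5 is unaffected so carries T and received t from II-4 (tt), so III-5 is Tt.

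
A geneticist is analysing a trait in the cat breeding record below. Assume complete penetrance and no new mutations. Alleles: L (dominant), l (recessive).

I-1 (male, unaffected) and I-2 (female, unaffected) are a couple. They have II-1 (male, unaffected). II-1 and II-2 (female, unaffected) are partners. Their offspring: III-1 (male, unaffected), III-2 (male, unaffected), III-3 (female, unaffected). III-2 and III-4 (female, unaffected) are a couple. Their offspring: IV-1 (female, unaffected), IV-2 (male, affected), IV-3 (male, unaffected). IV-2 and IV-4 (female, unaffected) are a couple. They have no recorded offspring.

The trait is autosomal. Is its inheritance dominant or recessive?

recessive

III-2 and III-4 are both unaffected yet have an affected child IV-2. Under dominance, an affected child requires at least one affected parent, so the trait cannot be dominant.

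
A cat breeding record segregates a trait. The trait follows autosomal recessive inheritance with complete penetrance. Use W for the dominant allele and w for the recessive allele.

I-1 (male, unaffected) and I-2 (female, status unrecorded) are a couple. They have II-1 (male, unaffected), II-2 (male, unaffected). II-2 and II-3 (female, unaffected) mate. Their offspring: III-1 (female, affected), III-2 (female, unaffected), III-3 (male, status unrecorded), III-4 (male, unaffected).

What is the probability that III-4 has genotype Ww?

II-2 is unaffected so carries W and passed w to III-1 (ww), so II-2 is Ww.
II-3 is unaffected so carries W and passed w to III-1 (ww), so II-3 is Ww.
Their cross gives offspring ratios 1/4 WW : 1/2 Ww : 1/4 ww. Conditioning on III-4 being unaffected, P(Ww) = 1/2 / 3/4 = 2/3.

2/3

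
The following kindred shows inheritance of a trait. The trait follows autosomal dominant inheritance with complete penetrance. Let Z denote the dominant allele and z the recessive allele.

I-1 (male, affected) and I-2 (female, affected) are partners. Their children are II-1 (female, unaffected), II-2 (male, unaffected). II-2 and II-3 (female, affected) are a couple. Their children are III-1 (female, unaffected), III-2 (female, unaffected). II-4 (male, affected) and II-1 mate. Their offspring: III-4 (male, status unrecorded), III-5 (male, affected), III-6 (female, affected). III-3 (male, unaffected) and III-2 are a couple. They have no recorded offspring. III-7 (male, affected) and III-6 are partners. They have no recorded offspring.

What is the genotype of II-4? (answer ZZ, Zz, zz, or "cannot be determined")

cannot be determined

II-4's phenotype allows ZZ or Zz, and no parent or child forces a single allele at both positions; consistent genotype assignments exist with II-4 as ZZ or Zz.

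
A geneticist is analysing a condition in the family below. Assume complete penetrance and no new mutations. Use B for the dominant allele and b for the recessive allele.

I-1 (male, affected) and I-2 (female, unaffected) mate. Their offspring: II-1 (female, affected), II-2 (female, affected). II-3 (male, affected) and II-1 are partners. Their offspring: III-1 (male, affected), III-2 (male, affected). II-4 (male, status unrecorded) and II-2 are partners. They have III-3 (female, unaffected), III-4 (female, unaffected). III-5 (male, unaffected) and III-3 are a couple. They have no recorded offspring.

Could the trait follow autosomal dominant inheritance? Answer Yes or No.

A consistent assignment under autosomal dominant exists: I-1 BB, I-2 bb, II-1 Bb, II-2 Bb, II-3 BB, II-4 Bb, III-1 BB, III-2 BB, III-3 bb, III-4 bb, III-5 bb.
In this assignment every recorded phenotype matches its genotype and every non-founder's genotype is obtainable from its parents' genotypes, so the pedigree is consistent.

Yes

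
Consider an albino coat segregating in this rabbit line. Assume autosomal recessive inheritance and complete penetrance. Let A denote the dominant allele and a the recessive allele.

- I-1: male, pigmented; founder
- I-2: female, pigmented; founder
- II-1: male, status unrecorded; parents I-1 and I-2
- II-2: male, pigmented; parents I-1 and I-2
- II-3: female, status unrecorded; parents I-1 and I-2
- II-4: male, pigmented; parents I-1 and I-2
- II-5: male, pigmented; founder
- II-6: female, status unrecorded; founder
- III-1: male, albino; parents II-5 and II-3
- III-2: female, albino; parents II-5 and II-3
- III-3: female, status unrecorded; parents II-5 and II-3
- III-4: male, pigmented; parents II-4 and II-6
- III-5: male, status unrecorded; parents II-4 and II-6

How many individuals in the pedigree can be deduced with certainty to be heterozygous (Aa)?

Obligate heterozygotes: II-5 is pigmented so carries A and passed a to III-1 (aa), so II-5 is Aa.
Every other individual is either homozygous by phenotype or has at least one consistent homozygous assignment, so the count is 1.

1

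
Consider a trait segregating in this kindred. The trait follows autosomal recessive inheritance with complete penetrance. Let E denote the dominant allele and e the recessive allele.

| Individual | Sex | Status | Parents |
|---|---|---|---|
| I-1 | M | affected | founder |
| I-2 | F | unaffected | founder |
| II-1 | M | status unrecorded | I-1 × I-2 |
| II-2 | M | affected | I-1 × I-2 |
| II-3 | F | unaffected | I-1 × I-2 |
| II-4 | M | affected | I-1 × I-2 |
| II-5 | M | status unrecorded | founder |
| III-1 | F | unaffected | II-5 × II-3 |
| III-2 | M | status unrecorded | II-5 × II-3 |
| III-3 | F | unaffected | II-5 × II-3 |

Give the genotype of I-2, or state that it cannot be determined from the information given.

Ee

From phenotype alone, I-2 is EE or Ee.
I-2 is unaffected so carries E and passed e to II-2 (ee), so I-2 is Ee.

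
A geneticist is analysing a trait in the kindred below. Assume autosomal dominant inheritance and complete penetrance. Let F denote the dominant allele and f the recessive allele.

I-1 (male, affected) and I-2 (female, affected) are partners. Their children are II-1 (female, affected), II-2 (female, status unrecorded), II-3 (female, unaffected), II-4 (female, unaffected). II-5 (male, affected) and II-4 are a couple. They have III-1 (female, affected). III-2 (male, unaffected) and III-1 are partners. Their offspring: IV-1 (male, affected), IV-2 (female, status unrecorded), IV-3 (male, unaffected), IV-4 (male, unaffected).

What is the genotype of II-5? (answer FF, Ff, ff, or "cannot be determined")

II-5's phenotype allows FF or Ff, and no parent or child forces a single allele at both positions; consistent genotype assignments exist with II-5 as FF or Ff.

cannot be determined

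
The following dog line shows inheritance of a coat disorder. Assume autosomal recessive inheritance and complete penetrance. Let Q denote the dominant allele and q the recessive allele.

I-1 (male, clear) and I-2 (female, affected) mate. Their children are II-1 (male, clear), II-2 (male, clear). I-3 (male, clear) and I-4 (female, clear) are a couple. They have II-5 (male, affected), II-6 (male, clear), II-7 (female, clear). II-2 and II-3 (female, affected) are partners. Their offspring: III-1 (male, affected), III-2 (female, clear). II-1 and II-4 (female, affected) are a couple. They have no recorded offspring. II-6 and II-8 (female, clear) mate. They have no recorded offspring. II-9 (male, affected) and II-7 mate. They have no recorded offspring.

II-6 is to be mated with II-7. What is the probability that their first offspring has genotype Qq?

4/9

I-3 is clear so carries Q and passed q to II-5 (qq), so I-3 is Qq.
I-4 is clear so carries Q and passed q to II-5 (qq), so I-4 is Qq.
II-6 is a clear offspring of I-3 (Qq) × I-4 (Qq), whose cross gives 1/4 QQ : 1/2 Qq : 1/4 qq; conditioning on being clear, II-6 is QQ with probability 1/3, Qq with probability 2/3.
II-7 is a clear offspring of I-3 (Qq) × I-4 (Qq), whose cross gives 1/4 QQ : 1/2 Qq : 1/4 qq; conditioning on being clear, II-7 is QQ with probability 1/3, Qq with probability 2/3.
Summing over parental genotype combinations, P(offspring has genotype Qq) = 2/9·1/2 + 2/9·1/2 + 4/9·1/2 = 4/9.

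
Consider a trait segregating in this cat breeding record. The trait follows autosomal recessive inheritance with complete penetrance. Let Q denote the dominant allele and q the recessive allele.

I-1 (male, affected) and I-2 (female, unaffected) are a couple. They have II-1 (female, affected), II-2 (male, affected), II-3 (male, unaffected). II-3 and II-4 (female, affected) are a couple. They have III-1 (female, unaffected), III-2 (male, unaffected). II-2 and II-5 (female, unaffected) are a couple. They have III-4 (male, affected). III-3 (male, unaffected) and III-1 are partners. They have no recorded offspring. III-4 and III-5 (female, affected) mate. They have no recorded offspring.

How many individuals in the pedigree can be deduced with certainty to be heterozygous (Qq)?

Obligate heterozygotes: I-2 is unaffected so carries Q and passed q to II-1 (qq), so I-2 is Qq; II-3 is unaffected so carries Q and received q from I-1 (qq), so II-3 is Qq; II-5 is unaffected so carries Q and passed q to III-4 (qq), so II-5 is Qq; III-1 is unaffected so carries Q and received q from II-4 (qq), so III-1 is Qq; III-2 is unaffected so carries Q and received q from II-4 (qq), so III-2 is Qq.
Every other individual is either homozygous by phenotype or has at least one consistent homozygous assignment, so the count is 5.

5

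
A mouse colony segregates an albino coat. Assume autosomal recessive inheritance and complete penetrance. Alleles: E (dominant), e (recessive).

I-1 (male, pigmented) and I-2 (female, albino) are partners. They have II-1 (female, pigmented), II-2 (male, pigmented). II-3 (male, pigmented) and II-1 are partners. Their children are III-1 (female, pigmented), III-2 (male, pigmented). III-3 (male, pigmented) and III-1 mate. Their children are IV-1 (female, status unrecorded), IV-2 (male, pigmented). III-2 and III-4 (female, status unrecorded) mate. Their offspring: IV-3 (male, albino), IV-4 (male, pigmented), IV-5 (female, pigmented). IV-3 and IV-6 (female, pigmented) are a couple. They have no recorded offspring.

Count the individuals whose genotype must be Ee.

Obligate heterozygotes: II-1 is pigmented so carries E and received e from I-2 (ee), so II-1 is Ee; II-2 is pigmented so carries E and received e from I-2 (ee), so II-2 is Ee; III-2 is pigmented so carries E and passed e to IV-3 (ee), so III-2 is Ee.
Every other individual is either homozygous by phenotype or has at least one consistent homozygous assignment, so the count is 3.

3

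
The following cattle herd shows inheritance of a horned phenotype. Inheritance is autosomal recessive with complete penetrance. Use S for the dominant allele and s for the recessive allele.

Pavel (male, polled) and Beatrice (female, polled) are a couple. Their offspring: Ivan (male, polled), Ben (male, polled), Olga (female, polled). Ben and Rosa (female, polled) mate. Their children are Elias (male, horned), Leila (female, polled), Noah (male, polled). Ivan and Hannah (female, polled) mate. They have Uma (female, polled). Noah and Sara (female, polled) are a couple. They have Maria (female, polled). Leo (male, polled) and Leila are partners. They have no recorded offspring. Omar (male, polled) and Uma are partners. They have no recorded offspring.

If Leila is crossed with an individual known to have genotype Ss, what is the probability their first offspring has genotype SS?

Ben is polled so carries S and passed s to Elias (ss), so Ben is Ss.
Rosa is polled so carries S and passed s to Elias (ss), so Rosa is Ss.
Leila is a polled offspring of Ben (Ss) × Rosa (Ss), whose cross gives 1/4 SS : 1/2 Ss : 1/4 ss; conditioning on being polled, Leila is SS with probability 1/3, Ss with probability 2/3.
Summing over parental genotype combinations, P(offspring has genotype SS) = 1/3·1/2 + 2/3·1/4 = 1/3.

1/3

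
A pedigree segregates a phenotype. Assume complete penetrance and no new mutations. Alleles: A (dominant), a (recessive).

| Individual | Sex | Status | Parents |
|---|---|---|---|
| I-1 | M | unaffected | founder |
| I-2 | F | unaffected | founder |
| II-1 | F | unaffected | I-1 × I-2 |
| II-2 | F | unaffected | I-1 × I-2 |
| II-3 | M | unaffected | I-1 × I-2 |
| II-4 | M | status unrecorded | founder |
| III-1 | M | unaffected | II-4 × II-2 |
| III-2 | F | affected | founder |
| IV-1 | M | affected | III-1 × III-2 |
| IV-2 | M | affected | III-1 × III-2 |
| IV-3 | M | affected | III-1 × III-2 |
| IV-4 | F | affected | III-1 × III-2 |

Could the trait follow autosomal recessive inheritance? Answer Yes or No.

Yes

A consistent assignment under autosomal recessive exists: I-1 AA, I-2 AA, II-1 AA, II-2 AA, II-3 AA, II-4 Aa, III-1 Aa, III-2 aa, IV-1 aa, IV-2 aa, IV-3 aa, IV-4 aa.
In this assignment every recorded phenotype matches its genotype and every non-founder's genotype is obtainable from its parents' genotypes, so the pedigree is consistent.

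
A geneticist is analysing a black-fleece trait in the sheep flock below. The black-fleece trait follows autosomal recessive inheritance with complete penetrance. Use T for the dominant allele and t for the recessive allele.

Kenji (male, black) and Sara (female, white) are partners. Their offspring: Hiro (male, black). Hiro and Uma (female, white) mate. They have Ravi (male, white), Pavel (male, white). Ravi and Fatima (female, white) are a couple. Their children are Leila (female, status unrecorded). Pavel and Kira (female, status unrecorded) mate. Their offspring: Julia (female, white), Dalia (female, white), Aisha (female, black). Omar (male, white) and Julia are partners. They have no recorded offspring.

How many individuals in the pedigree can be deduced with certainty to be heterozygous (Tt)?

3

Obligate heterozygotes: Sara is white so carries T and passed t to Hiro (tt), so Sara is Tt; Ravi is white so carries T and received t from Hiro (tt), so Ravi is Tt; Pavel is white so carries T and received t from Hiro (tt), so Pavel is Tt.
Every other individual is either homozygous by phenotype or has at least one consistent homozygous assignment, so the count is 3.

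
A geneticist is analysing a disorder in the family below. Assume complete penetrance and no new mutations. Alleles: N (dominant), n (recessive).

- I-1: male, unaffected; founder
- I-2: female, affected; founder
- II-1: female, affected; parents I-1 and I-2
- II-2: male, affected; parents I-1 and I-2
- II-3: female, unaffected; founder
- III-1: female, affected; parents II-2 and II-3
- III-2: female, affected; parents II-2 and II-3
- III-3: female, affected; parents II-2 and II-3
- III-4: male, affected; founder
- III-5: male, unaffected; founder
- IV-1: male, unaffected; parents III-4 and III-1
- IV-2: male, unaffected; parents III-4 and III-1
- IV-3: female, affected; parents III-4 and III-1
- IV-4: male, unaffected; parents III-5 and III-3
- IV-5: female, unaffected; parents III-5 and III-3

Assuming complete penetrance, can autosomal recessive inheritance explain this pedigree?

No

Under autosomal recessive, IV-1 (unaffected, male) cannot arise from III-4 (affected) × III-1 (affected).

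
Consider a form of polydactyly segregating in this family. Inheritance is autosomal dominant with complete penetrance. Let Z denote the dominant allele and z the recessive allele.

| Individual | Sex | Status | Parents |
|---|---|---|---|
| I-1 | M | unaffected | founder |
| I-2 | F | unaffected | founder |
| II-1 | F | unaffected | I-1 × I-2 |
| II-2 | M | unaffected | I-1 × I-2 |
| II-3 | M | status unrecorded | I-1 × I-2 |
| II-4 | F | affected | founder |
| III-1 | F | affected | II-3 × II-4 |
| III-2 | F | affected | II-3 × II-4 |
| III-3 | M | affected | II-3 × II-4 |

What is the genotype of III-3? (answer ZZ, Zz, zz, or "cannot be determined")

Zz

From phenotype alone, III-3 is ZZ or Zz.
III-3 is affected so carries Z and received z from II-3 (zz), so III-3 is Zz.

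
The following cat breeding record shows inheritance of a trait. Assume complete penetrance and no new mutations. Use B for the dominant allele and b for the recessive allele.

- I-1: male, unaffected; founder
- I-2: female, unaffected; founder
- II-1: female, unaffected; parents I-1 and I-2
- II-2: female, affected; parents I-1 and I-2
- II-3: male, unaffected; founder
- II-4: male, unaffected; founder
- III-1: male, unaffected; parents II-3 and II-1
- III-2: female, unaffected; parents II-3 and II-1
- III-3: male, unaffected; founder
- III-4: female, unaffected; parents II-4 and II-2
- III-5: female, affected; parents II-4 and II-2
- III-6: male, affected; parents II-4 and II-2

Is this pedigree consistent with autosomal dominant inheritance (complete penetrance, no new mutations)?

No

Under autosomal dominant, II-2 (affected, female) cannot arise from I-1 (unaffected) × I-2 (unaffected).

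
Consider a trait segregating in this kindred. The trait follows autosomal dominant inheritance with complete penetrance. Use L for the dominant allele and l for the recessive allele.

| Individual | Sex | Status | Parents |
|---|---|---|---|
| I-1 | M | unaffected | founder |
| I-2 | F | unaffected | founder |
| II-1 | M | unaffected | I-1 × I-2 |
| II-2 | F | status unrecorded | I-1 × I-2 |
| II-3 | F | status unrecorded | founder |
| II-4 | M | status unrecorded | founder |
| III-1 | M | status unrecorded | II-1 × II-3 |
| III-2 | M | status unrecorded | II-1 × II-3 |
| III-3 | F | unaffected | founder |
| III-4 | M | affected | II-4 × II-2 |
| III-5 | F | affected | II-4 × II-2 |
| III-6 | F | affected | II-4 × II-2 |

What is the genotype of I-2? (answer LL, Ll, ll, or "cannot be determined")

ll

I-2 is unaffected, so I-2 is ll.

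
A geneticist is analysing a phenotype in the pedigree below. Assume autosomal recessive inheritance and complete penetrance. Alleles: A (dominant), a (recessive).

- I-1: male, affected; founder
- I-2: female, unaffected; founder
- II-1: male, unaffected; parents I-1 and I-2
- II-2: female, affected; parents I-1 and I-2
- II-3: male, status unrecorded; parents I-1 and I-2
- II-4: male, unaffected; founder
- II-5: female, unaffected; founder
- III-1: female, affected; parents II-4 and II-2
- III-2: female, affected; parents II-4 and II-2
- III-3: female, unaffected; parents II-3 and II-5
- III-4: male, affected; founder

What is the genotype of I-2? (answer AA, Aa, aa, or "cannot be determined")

From phenotype alone, I-2 is AA or Aa.
I-2 is unaffected so carries A and passed a to II-2 (aa), so I-2 is Aa.

Aa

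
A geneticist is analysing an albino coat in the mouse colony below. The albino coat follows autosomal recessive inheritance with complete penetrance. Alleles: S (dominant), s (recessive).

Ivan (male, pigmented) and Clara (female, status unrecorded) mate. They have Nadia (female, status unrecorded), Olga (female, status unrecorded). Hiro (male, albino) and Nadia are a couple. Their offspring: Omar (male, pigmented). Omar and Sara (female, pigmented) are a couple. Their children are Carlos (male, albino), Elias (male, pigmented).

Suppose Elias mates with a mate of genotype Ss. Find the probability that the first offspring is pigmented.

5/6

Omar is pigmented so carries S and received s from Hiro (ss), so Omar is Ss.
Sara is pigmented so carries S and passed s to Carlos (ss), so Sara is Ss.
Elias is a pigmented offspring of Omar (Ss) × Sara (Ss), whose cross gives 1/4 SS : 1/2 Ss : 1/4 ss; conditioning on being pigmented, Elias is SS with probability 1/3, Ss with probability 2/3.
Summing over parental genotype combinations, P(offspring is pigmented) = 1/3·1 + 2/3·3/4 = 5/6.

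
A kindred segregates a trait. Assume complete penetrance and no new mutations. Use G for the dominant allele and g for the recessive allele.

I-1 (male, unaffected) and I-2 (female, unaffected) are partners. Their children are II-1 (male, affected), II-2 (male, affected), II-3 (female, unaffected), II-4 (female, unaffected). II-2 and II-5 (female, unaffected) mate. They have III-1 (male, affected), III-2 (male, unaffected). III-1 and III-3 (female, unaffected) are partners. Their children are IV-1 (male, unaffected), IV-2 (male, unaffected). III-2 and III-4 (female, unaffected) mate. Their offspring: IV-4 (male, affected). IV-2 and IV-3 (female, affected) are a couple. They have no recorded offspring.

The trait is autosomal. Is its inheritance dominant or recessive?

I-1 and I-2 are both unaffected yet have an affected child II-1. Under dominance, an affected child requires at least one affected parent, so the trait cannot be dominant.

recessive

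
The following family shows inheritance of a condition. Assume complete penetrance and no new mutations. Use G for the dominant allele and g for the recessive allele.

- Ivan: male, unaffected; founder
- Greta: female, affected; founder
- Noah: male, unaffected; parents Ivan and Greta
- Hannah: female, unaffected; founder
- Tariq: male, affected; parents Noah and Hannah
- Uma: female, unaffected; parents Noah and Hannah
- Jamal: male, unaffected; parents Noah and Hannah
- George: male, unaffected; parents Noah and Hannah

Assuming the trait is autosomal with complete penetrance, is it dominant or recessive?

recessive

Noah and Hannah are both unaffected yet have an affected child Tariq. Under dominance, an affected child requires at least one affected parent, so the trait cannot be dominant.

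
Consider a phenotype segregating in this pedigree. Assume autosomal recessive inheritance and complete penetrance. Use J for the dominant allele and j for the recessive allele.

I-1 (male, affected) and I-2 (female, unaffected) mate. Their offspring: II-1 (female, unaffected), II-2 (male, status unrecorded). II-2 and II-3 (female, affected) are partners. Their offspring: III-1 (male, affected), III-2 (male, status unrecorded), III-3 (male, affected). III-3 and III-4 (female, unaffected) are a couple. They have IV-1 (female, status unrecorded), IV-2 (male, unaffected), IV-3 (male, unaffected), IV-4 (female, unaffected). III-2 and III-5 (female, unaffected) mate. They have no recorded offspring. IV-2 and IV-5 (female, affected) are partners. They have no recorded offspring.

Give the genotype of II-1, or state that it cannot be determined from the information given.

From phenotype alone, II-1 is JJ or Jj.
II-1 is unaffected so carries J and received j from I-1 (jj), so II-1 is Jj.

Jj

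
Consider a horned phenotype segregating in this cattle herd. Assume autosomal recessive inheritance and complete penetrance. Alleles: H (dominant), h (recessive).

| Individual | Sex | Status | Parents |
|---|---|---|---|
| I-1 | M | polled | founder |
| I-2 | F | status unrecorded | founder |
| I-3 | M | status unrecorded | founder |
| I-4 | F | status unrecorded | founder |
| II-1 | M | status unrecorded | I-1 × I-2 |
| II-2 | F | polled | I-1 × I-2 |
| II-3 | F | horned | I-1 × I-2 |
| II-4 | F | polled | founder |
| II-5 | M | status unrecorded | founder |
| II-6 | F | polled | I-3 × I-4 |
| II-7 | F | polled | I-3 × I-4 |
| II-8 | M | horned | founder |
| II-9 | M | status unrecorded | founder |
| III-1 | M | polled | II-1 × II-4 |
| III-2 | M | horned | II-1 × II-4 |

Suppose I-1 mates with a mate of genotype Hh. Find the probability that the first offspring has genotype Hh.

I-1 is polled so carries H and passed h to II-3 (hh), so I-1 is Hh.
The cross gives 1/4 HH : 1/2 Hh : 1/4 hh, so P(offspring has genotype Hh) = 1/2.

1/2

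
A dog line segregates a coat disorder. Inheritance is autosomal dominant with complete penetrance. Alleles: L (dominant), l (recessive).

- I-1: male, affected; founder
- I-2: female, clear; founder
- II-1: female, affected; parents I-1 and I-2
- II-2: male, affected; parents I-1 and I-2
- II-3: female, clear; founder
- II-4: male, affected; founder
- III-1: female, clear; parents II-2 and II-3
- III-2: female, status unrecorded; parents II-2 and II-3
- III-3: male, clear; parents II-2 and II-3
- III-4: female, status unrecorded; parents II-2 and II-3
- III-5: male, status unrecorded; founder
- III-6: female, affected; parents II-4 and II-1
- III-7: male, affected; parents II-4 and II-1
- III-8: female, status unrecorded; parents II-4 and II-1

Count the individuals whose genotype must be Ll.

Obligate heterozygotes: II-1 is affected so carries L and received l from I-2 (ll), so II-1 is Ll; II-2 is affected so carries L and received l from I-2 (ll), so II-2 is Ll.
Every other individual is either homozygous by phenotype or has at least one consistent homozygous assignment, so the count is 2.

2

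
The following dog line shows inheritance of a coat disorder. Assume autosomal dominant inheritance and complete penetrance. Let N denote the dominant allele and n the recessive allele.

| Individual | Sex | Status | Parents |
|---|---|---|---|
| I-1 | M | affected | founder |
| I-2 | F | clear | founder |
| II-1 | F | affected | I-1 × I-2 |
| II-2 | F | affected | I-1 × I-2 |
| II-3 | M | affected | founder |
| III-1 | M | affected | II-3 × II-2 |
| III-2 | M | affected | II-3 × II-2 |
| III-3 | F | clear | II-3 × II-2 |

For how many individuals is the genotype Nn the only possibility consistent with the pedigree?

Obligate heterozygotes: II-1 is affected so carries N and received n from I-2 (nn), so II-1 is Nn; II-2 is affected so carries N and received n from I-2 (nn), so II-2 is Nn; II-3 is affected so carries N and passed n to III-3 (nn), so II-3 is Nn.
Every other individual is either homozygous by phenotype or has at least one consistent homozygous assignment, so the count is 3.

3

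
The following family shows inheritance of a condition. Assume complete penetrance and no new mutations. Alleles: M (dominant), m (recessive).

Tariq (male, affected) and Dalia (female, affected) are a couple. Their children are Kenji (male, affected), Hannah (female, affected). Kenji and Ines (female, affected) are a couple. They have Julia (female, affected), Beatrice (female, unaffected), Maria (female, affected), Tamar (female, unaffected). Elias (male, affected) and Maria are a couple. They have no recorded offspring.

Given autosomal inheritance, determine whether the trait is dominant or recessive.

Kenji and Ines are both affected yet have an unaffected child Beatrice. Under a recessive model two affected parents are homozygous and every child would be affected, so the trait cannot be recessive.

dominant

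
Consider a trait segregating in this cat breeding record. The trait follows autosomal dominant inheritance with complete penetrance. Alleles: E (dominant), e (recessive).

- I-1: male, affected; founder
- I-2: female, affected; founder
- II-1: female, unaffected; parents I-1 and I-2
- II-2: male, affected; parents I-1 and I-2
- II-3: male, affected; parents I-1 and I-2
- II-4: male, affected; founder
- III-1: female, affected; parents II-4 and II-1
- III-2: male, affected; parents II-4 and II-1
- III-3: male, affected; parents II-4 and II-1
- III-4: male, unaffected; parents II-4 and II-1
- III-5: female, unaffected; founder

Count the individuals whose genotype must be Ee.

6

Obligate heterozygotes: I-1 is affected so carries E and passed e to II-1 (ee), so I-1 is Ee; I-2 is affected so carries E and passed e to II-1 (ee), so I-2 is Ee; II-4 is affected so carries E and passed e to III-4 (ee), so II-4 is Ee; III-1 is affected so carries E and received e from II-1 (ee), so III-1 is Ee; III-2 is affected so carries E and received e from II-1 (ee), so III-2 is Ee; III-3 is affected so carries E and received e from II-1 (ee), so III-3 is Ee.
Every other individual is either homozygous by phenotype or has at least one consistent homozygous assignment, so the count is 6.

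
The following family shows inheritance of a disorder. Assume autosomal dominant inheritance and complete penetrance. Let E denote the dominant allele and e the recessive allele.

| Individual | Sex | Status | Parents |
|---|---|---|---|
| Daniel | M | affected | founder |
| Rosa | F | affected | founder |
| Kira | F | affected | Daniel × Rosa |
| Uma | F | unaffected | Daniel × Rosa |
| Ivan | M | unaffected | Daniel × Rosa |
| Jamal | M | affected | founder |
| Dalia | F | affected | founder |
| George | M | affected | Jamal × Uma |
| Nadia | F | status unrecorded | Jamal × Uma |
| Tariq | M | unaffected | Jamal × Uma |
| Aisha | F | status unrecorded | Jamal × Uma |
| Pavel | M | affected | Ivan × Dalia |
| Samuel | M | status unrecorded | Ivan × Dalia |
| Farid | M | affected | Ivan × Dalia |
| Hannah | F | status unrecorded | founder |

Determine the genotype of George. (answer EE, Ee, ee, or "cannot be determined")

Ee

From phenotype alone, George is EE or Ee.
George is affected so carries E and received e from Uma (ee), so George is Ee.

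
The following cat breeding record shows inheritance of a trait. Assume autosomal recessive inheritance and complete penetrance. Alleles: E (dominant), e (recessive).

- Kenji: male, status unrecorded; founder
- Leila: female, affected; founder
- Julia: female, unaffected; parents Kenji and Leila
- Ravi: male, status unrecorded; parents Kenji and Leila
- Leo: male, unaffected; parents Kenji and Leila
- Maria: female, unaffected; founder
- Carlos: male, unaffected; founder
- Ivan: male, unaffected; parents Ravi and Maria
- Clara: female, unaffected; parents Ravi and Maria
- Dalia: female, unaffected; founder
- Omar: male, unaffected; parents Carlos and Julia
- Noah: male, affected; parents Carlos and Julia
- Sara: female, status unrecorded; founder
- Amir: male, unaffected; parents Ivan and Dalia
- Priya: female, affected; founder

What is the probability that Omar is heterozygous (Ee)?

2/3

Carlos is unaffected so carries E and passed e to Noah (ee), so Carlos is Ee.
Julia is unaffected so carries E and received e from Leila (ee), so Julia is Ee.
Their cross gives offspring ratios 1/4 EE : 1/2 Ee : 1/4 ee. Conditioning on Omar being unaffected, P(Ee) = 1/2 / 3/4 = 2/3.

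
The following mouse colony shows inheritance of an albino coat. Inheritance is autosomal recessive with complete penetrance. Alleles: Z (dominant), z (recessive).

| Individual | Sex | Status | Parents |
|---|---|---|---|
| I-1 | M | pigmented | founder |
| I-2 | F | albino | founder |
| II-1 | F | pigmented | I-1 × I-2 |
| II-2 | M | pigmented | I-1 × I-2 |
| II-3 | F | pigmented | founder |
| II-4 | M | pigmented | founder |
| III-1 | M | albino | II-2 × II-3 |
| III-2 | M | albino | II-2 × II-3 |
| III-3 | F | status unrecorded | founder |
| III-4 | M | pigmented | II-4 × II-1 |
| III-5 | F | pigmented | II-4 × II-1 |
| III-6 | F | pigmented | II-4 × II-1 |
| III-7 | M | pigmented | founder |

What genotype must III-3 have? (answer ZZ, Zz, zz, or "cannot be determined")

III-3's phenotype is unrecorded, and no parent or child forces a single allele at both positions; consistent genotype assignments exist with III-3 as ZZ or Zz or zz.

cannot be determined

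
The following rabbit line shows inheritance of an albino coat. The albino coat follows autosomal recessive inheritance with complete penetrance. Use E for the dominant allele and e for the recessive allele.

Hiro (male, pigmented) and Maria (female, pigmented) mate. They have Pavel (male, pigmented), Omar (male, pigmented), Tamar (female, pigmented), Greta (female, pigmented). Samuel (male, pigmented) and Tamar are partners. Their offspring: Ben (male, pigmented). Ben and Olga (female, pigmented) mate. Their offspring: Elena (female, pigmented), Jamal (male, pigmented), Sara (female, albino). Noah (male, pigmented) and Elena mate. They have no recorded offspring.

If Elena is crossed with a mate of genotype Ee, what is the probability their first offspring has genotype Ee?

Ben is pigmented so carries E and passed e to Sara (ee), so Ben is Ee.
Olga is pigmented so carries E and passed e to Sara (ee), so Olga is Ee.
Elena is a pigmented offspring of Ben (Ee) × Olga (Ee), whose cross gives 1/4 EE : 1/2 Ee : 1/4 ee; conditioning on being pigmented, Elena is EE with probability 1/3, Ee with probability 2/3.
Summing over parental genotype combinations, P(offspring has genotype Ee) = 1/3·1/2 + 2/3·1/2 = 1/2.

1/2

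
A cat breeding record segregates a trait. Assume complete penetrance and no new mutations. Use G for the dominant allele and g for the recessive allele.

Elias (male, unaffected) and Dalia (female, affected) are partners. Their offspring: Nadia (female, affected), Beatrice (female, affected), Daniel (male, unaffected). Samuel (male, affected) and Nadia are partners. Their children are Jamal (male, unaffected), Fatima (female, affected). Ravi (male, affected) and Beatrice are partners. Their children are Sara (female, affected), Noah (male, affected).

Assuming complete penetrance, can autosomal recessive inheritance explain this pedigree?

No

Under autosomal recessive, Jamal (unaffected, male) cannot arise from Samuel (affected) × Nadia (affected).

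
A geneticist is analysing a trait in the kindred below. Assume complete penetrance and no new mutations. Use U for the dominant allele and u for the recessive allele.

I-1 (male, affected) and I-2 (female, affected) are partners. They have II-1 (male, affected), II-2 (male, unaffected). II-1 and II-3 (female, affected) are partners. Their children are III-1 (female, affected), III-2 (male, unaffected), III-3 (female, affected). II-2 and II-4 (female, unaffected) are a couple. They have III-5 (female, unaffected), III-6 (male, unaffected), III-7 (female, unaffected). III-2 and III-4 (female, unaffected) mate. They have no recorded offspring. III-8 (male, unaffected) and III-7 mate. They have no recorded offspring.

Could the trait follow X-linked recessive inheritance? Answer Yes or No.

No

Under X-linked recessive, II-2 (unaffected, male) cannot arise from I-1 (affected) × I-2 (affected).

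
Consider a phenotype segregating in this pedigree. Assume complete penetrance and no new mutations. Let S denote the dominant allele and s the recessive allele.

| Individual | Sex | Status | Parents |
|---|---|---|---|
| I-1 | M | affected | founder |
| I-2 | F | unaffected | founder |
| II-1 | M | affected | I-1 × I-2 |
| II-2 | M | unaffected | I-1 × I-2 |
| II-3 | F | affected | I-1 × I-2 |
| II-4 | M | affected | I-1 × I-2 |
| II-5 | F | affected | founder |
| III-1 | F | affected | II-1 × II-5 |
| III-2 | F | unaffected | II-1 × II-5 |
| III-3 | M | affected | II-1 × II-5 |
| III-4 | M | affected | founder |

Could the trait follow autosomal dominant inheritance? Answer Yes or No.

Yes

A consistent assignment under autosomal dominant exists: I-1 Ss, I-2 ss, II-1 Ss, II-2 ss, II-3 Ss, II-4 Ss, II-5 Ss, III-1 SS, III-2 ss, III-3 SS, III-4 SS.
In this assignment every recorded phenotype matches its genotype and every non-founder's genotype is obtainable from its parents' genotypes, so the pedigree is consistent.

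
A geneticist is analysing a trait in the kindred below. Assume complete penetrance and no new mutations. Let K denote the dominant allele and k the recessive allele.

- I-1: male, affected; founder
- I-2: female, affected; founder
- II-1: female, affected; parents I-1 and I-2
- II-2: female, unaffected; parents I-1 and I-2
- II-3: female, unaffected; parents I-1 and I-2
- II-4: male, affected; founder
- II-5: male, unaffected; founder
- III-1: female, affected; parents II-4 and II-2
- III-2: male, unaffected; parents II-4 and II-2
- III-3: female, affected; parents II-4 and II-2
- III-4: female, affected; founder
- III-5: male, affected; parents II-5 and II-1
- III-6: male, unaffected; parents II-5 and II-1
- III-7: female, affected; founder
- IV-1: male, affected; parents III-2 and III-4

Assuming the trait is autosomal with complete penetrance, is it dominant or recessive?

dominant

I-1 and I-2 are both affected yet have an unaffected child II-2. Under a recessive model two affected parents are homozygous and every child would be affected, so the trait cannot be recessive.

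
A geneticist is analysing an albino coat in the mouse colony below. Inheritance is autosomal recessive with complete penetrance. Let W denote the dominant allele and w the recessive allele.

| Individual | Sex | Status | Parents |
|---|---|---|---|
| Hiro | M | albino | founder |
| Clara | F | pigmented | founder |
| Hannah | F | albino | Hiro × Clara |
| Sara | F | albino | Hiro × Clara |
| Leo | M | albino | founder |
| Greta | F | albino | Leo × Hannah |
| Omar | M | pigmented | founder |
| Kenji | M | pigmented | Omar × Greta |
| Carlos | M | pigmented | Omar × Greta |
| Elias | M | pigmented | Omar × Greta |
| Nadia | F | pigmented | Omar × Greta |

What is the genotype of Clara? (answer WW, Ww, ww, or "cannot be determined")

Ww

From phenotype alone, Clara is WW or Ww.
Clara is pigmented so carries W and passed w to Hannah (ww), so Clara is Ww.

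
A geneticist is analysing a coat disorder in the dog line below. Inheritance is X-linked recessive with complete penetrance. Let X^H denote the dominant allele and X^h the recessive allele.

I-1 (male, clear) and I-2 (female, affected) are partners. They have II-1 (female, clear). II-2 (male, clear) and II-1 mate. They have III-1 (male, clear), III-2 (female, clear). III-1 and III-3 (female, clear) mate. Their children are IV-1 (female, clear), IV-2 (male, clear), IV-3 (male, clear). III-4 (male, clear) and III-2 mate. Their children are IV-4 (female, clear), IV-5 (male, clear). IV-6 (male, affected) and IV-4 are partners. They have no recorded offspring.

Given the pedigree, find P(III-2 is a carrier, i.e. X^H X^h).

1/3

II-2 is clear, so II-2 is X^H Y.
II-1 is clear so carries H and received h from I-2 (X^h X^h), so II-1 is X^H X^h.
Their cross gives offspring ratios 1/2 X^H X^H : 1/2 X^H X^h. Conditioning on III-2 being clear, P(X^H X^h) = 1/2 / 1 = 1/2 before taking III-2's own offspring into account.
III-4 is clear, so III-4 is X^H Y.
Now use III-2's offspring. Probability of each recorded status — clear son IV-5: 1/2 if III-2 is X^H X^h, 1 if X^H X^H. (IV-4: equally likely either way, so uninformative.)
Bayes: P(X^H X^h) = 1/2·1/2 / (1/2·1/2 + 1/2·1) = 1/3.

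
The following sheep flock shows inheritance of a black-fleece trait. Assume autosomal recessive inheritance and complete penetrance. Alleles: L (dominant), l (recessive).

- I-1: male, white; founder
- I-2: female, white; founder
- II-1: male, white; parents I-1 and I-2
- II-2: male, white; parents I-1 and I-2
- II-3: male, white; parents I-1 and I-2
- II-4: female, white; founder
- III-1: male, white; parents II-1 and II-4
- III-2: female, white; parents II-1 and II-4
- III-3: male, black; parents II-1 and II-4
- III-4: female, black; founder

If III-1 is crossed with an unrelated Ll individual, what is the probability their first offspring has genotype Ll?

II-1 is white so carries L and passed l to III-3 (ll), so II-1 is Ll.
II-4 is white so carries L and passed l to III-3 (ll), so II-4 is Ll.
III-1 is a white offspring of II-1 (Ll) × II-4 (Ll), whose cross gives 1/4 LL : 1/2 Ll : 1/4 ll; conditioning on being white, III-1 is LL with probability 1/3, Ll with probability 2/3.
Summing over parental genotype combinations, P(offspring has genotype Ll) = 1/3·1/2 + 2/3·1/2 = 1/2.

1/2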